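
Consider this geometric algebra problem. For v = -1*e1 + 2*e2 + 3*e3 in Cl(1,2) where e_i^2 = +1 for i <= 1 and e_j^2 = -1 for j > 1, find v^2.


v^2 = sum of c_i^2 * e_i^2
Positive signature terms (e_i^2 = +1): (-1)^2 = 1
Negative signature terms (e_j^2 = -1): 2^2 + 3^2 = 13
v^2 = 1 - 13 = -12


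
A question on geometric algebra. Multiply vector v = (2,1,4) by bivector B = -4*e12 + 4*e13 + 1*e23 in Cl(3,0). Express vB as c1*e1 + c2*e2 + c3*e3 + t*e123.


vB has grade-1 (vector) and grade-3 (trivector) parts: vB = (v _| B) + (v ^ B).
Vector part <vB>_1:
  e1: -v2*b12 - v3*b13 = -(1)*(-4) - (4)*(4) = -12
  e2: v1*b12 - v3*b23 = (2)*(-4) - (4)*(1) = -12
  e3: v1*b13 + v2*b23 = (2)*(4) + (1)*(1) = 9
Trivector part <vB>_3:
  e123: v1*b23 - v2*b13 + v3*b12 = (2)*(1) - (1)*(4) + (4)*(-4) = -18
vB = -12*e1 - 12*e2 + 9*e3 - 18*e123


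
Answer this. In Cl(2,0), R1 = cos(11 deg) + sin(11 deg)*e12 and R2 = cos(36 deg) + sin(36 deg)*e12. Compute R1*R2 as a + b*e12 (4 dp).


Same-plane rotors commute and their half-angles add:
R1*R2 = cos(a1 + a2) + sin(a1 + a2)*e12.
a1 + a2 = 11 + 36 = 47 deg
cos(47 deg) = 0.6820
sin(47 deg) = 0.7314
R1*R2 = 0.6820 + 0.7314*e12


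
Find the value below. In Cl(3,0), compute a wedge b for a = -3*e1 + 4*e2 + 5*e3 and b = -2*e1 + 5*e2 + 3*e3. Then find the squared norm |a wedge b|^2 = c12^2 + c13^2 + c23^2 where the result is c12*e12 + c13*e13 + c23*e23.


a wedge b = (a1*b2 - a2*b1)*e12 + (a1*b3 - a3*b1)*e13 + (a2*b3 - a3*b2)*e23
e12 coeff: (-3)*5 - 4*(-2) = -15 - (-8) = -7
e13 coeff: (-3)*3 - 5*(-2) = -9 - (-10) = 1
e23 coeff: 4*3 - 5*5 = 12 - 25 = -13
|a wedge b|^2 = (-7)^2 + 1^2 + (-13)^2
= 49 + 1 + 169
= 219


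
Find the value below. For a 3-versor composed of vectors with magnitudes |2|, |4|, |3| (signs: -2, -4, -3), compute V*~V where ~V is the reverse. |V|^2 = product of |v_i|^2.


Each vector v_i has |v_i|^2 = s_i^2
Squared scales: (-2)^2 = 4, (-4)^2 = 16, (-3)^2 = 9
|V|^2 = 4 * 16 * 9
= 576


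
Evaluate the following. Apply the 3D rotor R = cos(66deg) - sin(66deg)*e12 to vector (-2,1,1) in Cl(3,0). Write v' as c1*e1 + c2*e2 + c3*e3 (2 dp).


Rotor R = cos(66deg) - sin(66deg)*e12
Rotation angle theta = 2 * 66 = 132 degrees in the e12 plane (e1 -> e2).
The component perpendicular to the plane (e3) is invariant: v'_3 = v3 = 1.00
cos(132deg) = -0.6691, sin(132deg) = 0.7431
v'_1 = v1*cos(theta) - v2*sin(theta) = -2*(-0.6691) - 1*0.7431 = 0.60
v'_2 = v1*sin(theta) + v2*cos(theta) = -2*0.7431 + 1*(-0.6691) = -2.16
v' = 0.60*e1 - 2.16*e2 + 1.00*e3


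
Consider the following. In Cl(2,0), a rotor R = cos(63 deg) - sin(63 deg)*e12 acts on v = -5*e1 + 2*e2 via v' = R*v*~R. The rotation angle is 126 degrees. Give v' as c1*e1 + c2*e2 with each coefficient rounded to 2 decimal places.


Rotor R = cos(63deg) - sin(63deg)*e12
Rotation angle theta = 2 * 63 = 126 degrees
v' = R*v*~R rotates v by theta.
cos(126deg) = -0.5878, sin(126deg) = 0.8090
v'_1 = -5*cos(126deg) - 2*sin(126deg)
= -5*(-0.5878) - 2*0.8090
= 1.32
v'_2 = -5*sin(126deg) + 2*cos(126deg)
= -5*0.8090 + 2*(-0.5878)
= -5.22
v' = 1.32*e1 - 5.22*e2


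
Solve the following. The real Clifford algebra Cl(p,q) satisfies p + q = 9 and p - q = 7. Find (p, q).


We need p + q = 9 and p - q = 7.
Adding: 2p = 9 + 7 = 16, so p = 8.
Then q = 9 - 8 = 1.
(p, q) = (8, 1)


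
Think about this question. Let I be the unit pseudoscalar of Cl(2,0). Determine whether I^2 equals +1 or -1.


The pseudoscalar I = e1...e_n (product of all n generators) of Cl(p,q) satisfies I^2 = (-1)^(q + n(n-1)/2).
p = 2, q = 0, n = p + q = 2
n(n-1)/2 = 2 * 1 / 2 = 1
Exponent = q + n(n-1)/2 = 0 + 1 = 1
I^2 = (-1)^1 = -1


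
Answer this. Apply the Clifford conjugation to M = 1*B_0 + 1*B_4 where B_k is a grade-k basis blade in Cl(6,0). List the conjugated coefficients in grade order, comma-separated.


Clifford conjugate sign for grade k: (-1)^(k(k+1)/2)
Grade 0: (-1)^(0*1/2) = (-1)^0 = 1, coeff 1 -> 1
Grade 4: (-1)^(4*5/2) = (-1)^10 = 1, coeff 1 -> 1
Conjugated coefficients: 1, 1


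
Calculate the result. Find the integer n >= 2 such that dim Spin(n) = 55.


dim Spin(n) = dim so(n) = n(n-1)/2.
Solve n(n-1)/2 = 55, i.e. n^2 - n - 110 = 0.
Discriminant = 1 + 8*55 = 441
n = (1 + sqrt(441))/2 = (1 + 21)/2 = 11


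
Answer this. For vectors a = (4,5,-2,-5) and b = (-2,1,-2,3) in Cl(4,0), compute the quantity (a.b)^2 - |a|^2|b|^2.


a . b = 4*(-2) + 5*1 + (-2)*(-2) + (-5)*3
= -8 + 5 + 4 + (-15) = -14
|a|^2 = 4^2 + 5^2 + (-2)^2 + (-5)^2 = 70
|b|^2 = (-2)^2 + 1^2 + (-2)^2 + 3^2 = 18
(a.b)^2 = (-14)^2 = 196
|a|^2 * |b|^2 = 70 * 18 = 1260
Result = 196 - 1260 = -1064


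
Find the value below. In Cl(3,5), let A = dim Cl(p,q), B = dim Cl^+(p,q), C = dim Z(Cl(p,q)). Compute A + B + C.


n = 3 + 5 = 8
Total dim = 2^8 = 256
Even subalgebra dim = 2^7 = 128
n is even, so center dim = 1
Sum = 256 + 128 + 1 = 385


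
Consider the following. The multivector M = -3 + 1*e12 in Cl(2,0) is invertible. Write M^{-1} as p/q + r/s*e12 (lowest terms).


M = -3 + 1*e12, where e12^2 = -1.
Since M commutes with its reverse ~M = a - b*e12, M * ~M = a^2 - b^2*e12^2 = a^2 + b^2.
So M^{-1} = ~M / (a^2 + b^2) = (a - b*e12)/(a^2 + b^2).
a^2 + b^2 = 9 + 1 = 10
Scalar part = -3/10 = -3/10
Bivector coeff = -1/10 = -1/10
M^{-1} = -3/10 - 1/10*e12


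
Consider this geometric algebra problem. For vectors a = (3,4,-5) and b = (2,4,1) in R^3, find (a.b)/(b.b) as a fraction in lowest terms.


Projection coefficient = (a . b) / (b . b)
a . b = 3*2 + 4*4 + (-5)*1
= 6 + 16 + (-5) = 17
b . b = 2^2 + 4^2 + 1^2
= 4 + 16 + 1 = 21
Coefficient = 17/21
In lowest terms: 17/21


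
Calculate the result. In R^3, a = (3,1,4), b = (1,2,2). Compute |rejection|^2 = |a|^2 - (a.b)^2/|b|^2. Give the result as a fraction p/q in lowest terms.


|a|^2 = 3^2 + 1^2 + 4^2 = 26
|b|^2 = 1^2 + 2^2 + 2^2 = 9
a . b = 3*1 + 1*2 + 4*2 = 13
(a.b)^2 = 13^2 = 169
|rej|^2 = 26 - 169/9
= (234 - 169)/9
= 65/9
In lowest terms: 65/9


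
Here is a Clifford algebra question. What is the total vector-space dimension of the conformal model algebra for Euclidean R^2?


The conformal model of R^2 uses Cl(3,1): the 2 Euclidean generators plus two extra orthogonal generators e+ (e+^2 = +1) and e- (e-^2 = -1), from which the null vectors e0, einf are built.
Number of generators m = 2 + 2 = 4.
dim Cl(p,q) = 2^m = 2^4 = 16


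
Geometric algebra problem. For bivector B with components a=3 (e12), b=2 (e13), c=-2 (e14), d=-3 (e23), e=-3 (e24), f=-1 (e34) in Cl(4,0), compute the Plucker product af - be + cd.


Plucker relation: af - be + cd
a*f = 3*(-1) = -3
b*e = 2*(-3) = -6
c*d = (-2)*(-3) = 6
af - be + cd = -3 - (-6) + 6
= 9


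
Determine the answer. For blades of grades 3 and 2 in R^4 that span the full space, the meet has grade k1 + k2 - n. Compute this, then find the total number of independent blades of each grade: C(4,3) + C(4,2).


Meet grade = grade(A) + grade(B) - n
= 3 + 2 - 4 = 1
C(4,3) = 4
C(4,2) = 6
dim_A + dim_B = 4 + 6 = 10


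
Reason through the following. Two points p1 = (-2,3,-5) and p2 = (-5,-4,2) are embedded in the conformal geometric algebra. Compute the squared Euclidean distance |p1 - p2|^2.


p1 - p2 = (3, 7, -7)
|p1 - p2|^2 = 3^2 + 7^2 + (-7)^2
= 9 + 49 + 49
= 107


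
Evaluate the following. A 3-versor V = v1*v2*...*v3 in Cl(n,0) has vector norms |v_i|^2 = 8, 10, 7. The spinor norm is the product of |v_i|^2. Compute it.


Spinor norm N(V) = |v1|^2 * |v2|^2 * ... * |v3|^2
= 8 * 10 * 7
Running product: 8, 80, 560
N(V) = 560


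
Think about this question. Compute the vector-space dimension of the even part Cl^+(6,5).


Even subalgebra dimension = 2^(n-1)
n = 6 + 5 = 11
2^(11 - 1) = 2^10 = 1024
Verification: sum of C(11,k) for even k = 1 + 55 + 330 + 462 + 165 + 11 = 1024
Result = 1024


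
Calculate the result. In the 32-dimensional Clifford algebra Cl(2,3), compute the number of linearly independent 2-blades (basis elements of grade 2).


Number of grade-k basis blades in Cl(p,q) with n = p + q is C(n, k).
n = 2 + 3 = 5
C(5, 2) = 5! / (2! * 3!)
= 120 / (2 * 6)
= 10


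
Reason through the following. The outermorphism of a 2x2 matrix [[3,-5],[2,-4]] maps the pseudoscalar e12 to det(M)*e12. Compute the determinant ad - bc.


The outermorphism of a linear map f sends e1^e2 to f(e1)^f(e2).
f(e1) = 3*e1 + 2*e2
f(e2) = -5*e1 - 4*e2
f(e1) ^ f(e2) = (3*e1 + 2*e2) ^ (-5*e1 - 4*e2)
= 3*(-4)*e12 + 2*(-5)*e21
= (-12 - (-10))*e12
= -2*e12
Coefficient = -2


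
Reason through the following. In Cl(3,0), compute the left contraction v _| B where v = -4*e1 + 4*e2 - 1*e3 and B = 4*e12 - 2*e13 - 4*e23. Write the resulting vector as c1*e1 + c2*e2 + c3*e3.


Left contraction v _| B = <vB>_1 (grade-1 part of the geometric product vB).
Using e1_|e12 = e2, e2_|e12 = -e1, e1_|e13 = e3, e3_|e13 = -e1, e2_|e23 = e3, e3_|e23 = -e2:
e1 coeff: -v2*b12 - v3*b13 = -(4)*(4) - (-1)*(-2) = -18
e2 coeff: v1*b12 - v3*b23 = (-4)*(4) - (-1)*(-4) = -20
e3 coeff: v1*b13 + v2*b23 = (-4)*(-2) + (4)*(-4) = -8
v _| B = -18*e1 - 20*e2 - 8*e3


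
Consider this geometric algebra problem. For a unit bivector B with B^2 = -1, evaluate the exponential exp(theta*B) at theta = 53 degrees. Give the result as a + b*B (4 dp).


For a unit bivector B with B^2 = -1, the exponential series gives
e^(theta*B) = cos(theta) + sin(theta)*B (the GA analogue of Euler's formula).
theta = 53 degrees = 0.925025 rad
cos(53 deg) = 0.6018
sin(53 deg) = 0.7986
exp(theta*B) = 0.6018 + 0.7986*B


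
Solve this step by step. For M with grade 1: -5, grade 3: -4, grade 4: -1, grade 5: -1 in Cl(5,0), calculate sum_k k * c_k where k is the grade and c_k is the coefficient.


Grade-weighted sum = sum of grade_k * coefficient_k
1*(-5) = -5
3*(-4) = -12
4*(-1) = -4
5*(-1) = -5
Total = -5 + (-12) + (-4) + (-5) = -26


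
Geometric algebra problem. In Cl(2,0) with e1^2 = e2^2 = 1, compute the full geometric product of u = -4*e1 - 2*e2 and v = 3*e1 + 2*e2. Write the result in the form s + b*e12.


Expand: (-4*e1 - 2*e2)(3*e1 + 2*e2)
= (-4)*3*e1e1 + (-4)*2*e1e2 + (-2)*3*e2e1 + (-2)*2*e2e2
Using e1^2 = e2^2 = 1, e2e1 = -e1e2:
Scalar part s = (-4)*3 + (-2)*2 = -12 + (-4) = -16
Bivector part b = (-4)*2 - (-2)*3 = -8 - (-6) = -2
uv = -16 - 2*e12


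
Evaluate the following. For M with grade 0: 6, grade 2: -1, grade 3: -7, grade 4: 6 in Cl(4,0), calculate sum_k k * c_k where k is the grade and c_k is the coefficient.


Grade-weighted sum = sum of grade_k * coefficient_k
0*6 = 0
2*(-1) = -2
3*(-7) = -21
4*6 = 24
Total = 0 + (-2) + (-21) + 24 = 1


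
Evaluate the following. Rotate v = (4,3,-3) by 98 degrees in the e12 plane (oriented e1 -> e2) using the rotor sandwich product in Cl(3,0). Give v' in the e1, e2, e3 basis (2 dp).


Rotor R = cos(49deg) - sin(49deg)*e12
Rotation angle theta = 2 * 49 = 98 degrees in the e12 plane (e1 -> e2).
The component perpendicular to the plane (e3) is invariant: v'_3 = v3 = -3.00
cos(98deg) = -0.1392, sin(98deg) = 0.9903
v'_1 = v1*cos(theta) - v2*sin(theta) = 4*(-0.1392) - 3*0.9903 = -3.53
v'_2 = v1*sin(theta) + v2*cos(theta) = 4*0.9903 + 3*(-0.1392) = 3.54
v' = -3.53*e1 + 3.54*e2 - 3.00*e3


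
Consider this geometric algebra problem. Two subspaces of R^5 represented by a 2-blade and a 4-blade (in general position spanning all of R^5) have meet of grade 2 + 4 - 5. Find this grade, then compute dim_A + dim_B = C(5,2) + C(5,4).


Meet grade = grade(A) + grade(B) - n
= 2 + 4 - 5 = 1
C(5,2) = 10
C(5,4) = 5
dim_A + dim_B = 10 + 5 = 15


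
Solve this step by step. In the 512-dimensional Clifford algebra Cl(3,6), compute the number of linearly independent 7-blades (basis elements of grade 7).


Number of grade-k basis blades in Cl(p,q) with n = p + q is C(n, k).
n = 3 + 6 = 9
C(9, 7) = 9! / (7! * 2!)
= 362880 / (5040 * 2)
= 36


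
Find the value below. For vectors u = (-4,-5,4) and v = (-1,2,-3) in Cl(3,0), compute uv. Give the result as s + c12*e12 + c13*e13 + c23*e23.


In Cl(3,0): e_i^2 = 1, e_ie_j = -e_je_i for i != j.
Scalar part = u . v = (-4)*(-1) + (-5)*2 + 4*(-3)
= 4 + (-10) + (-12) = -18
e12 coeff = (-4)*2 - (-5)*(-1) = -8 - 5 = -13
e13 coeff = (-4)*(-3) - 4*(-1) = 12 - (-4) = 16
e23 coeff = (-5)*(-3) - 4*2 = 15 - 8 = 7
uv = -18 - 13*e12 + 16*e13 + 7*e23


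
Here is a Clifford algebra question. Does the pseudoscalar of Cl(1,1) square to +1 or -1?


The pseudoscalar I = e1...e_n (product of all n generators) of Cl(p,q) satisfies I^2 = (-1)^(q + n(n-1)/2).
p = 1, q = 1, n = p + q = 2
n(n-1)/2 = 2 * 1 / 2 = 1
Exponent = q + n(n-1)/2 = 1 + 1 = 2
I^2 = (-1)^2 = +1


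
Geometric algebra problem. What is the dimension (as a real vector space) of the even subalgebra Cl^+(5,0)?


Even subalgebra dimension = 2^(n-1)
n = 5 + 0 = 5
2^(5 - 1) = 2^4 = 16
Verification: sum of C(5,k) for even k = 1 + 10 + 5 = 16
Result = 16


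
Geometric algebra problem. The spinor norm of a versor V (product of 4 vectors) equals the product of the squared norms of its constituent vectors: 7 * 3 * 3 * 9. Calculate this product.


Spinor norm N(V) = |v1|^2 * |v2|^2 * ... * |v4|^2
= 7 * 3 * 3 * 9
Running product: 7, 21, 63, 567
N(V) = 567


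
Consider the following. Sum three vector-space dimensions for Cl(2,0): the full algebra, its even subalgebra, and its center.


n = 2 + 0 = 2
Total dim = 2^2 = 4
Even subalgebra dim = 2^1 = 2
n is even, so center dim = 1
Sum = 4 + 2 + 1 = 7


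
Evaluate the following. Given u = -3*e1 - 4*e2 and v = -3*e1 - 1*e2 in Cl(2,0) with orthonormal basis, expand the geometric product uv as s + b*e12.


Expand: (-3*e1 - 4*e2)(-3*e1 - 1*e2)
= (-3)*(-3)*e1e1 + (-3)*(-1)*e1e2 + (-4)*(-3)*e2e1 + (-4)*(-1)*e2e2
Using e1^2 = e2^2 = 1, e2e1 = -e1e2:
Scalar part s = (-3)*(-3) + (-4)*(-1) = 9 + 4 = 13
Bivector part b = (-3)*(-1) - (-4)*(-3) = 3 - 12 = -9
uv = 13 - 9*e12


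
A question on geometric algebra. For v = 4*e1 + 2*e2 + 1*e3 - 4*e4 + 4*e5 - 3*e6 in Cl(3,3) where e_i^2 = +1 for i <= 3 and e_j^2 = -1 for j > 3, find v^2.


v^2 = sum of c_i^2 * e_i^2
Positive signature terms (e_i^2 = +1): 4^2 + 2^2 + 1^2 = 21
Negative signature terms (e_j^2 = -1): (-4)^2 + 4^2 + (-3)^2 = 41
v^2 = 21 - 41 = -20


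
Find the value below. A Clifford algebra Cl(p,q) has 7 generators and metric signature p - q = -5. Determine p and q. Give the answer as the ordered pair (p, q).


We need p + q = 7 and p - q = -5.
Adding: 2p = 7 + (-5) = 2, so p = 1.
Then q = 7 - 1 = 6.
(p, q) = (1, 6)


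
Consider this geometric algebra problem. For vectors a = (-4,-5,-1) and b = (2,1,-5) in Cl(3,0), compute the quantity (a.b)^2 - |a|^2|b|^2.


a . b = (-4)*2 + (-5)*1 + (-1)*(-5)
= -8 + (-5) + 5 = -8
|a|^2 = (-4)^2 + (-5)^2 + (-1)^2 = 42
|b|^2 = 2^2 + 1^2 + (-5)^2 = 30
(a.b)^2 = (-8)^2 = 64
|a|^2 * |b|^2 = 42 * 30 = 1260
Result = 64 - 1260 = -1196


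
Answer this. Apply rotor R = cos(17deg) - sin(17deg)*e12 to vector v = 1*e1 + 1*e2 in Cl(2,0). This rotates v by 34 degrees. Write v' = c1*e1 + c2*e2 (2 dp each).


Rotor R = cos(17deg) - sin(17deg)*e12
Rotation angle theta = 2 * 17 = 34 degrees
v' = R*v*~R rotates v by theta.
cos(34deg) = 0.8290, sin(34deg) = 0.5592
v'_1 = 1*cos(34deg) - 1*sin(34deg)
= 1*0.8290 - 1*0.5592
= 0.27
v'_2 = 1*sin(34deg) + 1*cos(34deg)
= 1*0.5592 + 1*0.8290
= 1.39
v' = 0.27*e1 + 1.39*e2


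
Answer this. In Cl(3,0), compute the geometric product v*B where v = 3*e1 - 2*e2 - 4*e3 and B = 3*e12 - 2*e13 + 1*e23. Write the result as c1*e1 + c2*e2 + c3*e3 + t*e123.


vB has grade-1 (vector) and grade-3 (trivector) parts: vB = (v _| B) + (v ^ B).
Vector part <vB>_1:
  e1: -v2*b12 - v3*b13 = -(-2)*(3) - (-4)*(-2) = -2
  e2: v1*b12 - v3*b23 = (3)*(3) - (-4)*(1) = 13
  e3: v1*b13 + v2*b23 = (3)*(-2) + (-2)*(1) = -8
Trivector part <vB>_3:
  e123: v1*b23 - v2*b13 + v3*b12 = (3)*(1) - (-2)*(-2) + (-4)*(3) = -13
vB = -2*e1 + 13*e2 - 8*e3 - 13*e123


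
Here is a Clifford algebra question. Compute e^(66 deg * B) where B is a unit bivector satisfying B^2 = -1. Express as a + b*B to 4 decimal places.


For a unit bivector B with B^2 = -1, the exponential series gives
e^(theta*B) = cos(theta) + sin(theta)*B (the GA analogue of Euler's formula).
theta = 66 degrees = 1.151917 rad
cos(66 deg) = 0.4067
sin(66 deg) = 0.9135
exp(theta*B) = 0.4067 + 0.9135*B


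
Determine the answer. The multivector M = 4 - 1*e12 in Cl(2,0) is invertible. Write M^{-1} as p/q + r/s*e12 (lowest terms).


M = 4 - 1*e12, where e12^2 = -1.
Since M commutes with its reverse ~M = a - b*e12, M * ~M = a^2 - b^2*e12^2 = a^2 + b^2.
So M^{-1} = ~M / (a^2 + b^2) = (a - b*e12)/(a^2 + b^2).
a^2 + b^2 = 16 + 1 = 17
Scalar part = 4/17 = 4/17
Bivector coeff = 1/17 = 1/17
M^{-1} = 4/17 + 1/17*e12


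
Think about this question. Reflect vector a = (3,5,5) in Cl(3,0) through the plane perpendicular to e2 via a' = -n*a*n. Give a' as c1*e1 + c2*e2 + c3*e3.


Reflection formula: a' = -n*a*n, with n = e2 (unit vector, n^2 = 1).
For reflection through hyperplane perp to e2:
The component along e2 flips sign, others stay.
a = (3, 5, 5)
a' = (3, -5, 5)
a' = 3*e1 - 5*e2 + 5*e3


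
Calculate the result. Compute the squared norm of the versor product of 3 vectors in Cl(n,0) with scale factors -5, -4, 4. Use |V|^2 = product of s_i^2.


Each vector v_i has |v_i|^2 = s_i^2
Squared scales: (-5)^2 = 25, (-4)^2 = 16, 4^2 = 16
|V|^2 = 25 * 16 * 16
= 6400


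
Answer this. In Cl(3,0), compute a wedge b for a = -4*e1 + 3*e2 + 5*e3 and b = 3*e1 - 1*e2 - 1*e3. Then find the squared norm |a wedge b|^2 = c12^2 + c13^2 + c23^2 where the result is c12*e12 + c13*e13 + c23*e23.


a wedge b = (a1*b2 - a2*b1)*e12 + (a1*b3 - a3*b1)*e13 + (a2*b3 - a3*b2)*e23
e12 coeff: (-4)*(-1) - 3*3 = 4 - 9 = -5
e13 coeff: (-4)*(-1) - 5*3 = 4 - 15 = -11
e23 coeff: 3*(-1) - 5*(-1) = -3 - (-5) = 2
|a wedge b|^2 = (-5)^2 + (-11)^2 + 2^2
= 25 + 121 + 4
= 150


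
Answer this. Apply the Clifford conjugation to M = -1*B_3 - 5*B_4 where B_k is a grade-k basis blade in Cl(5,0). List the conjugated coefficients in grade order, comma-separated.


Clifford conjugate sign for grade k: (-1)^(k(k+1)/2)
Grade 3: (-1)^(3*4/2) = (-1)^6 = 1, coeff -1 -> -1
Grade 4: (-1)^(4*5/2) = (-1)^10 = 1, coeff -5 -> -5
Conjugated coefficients: -1, -5


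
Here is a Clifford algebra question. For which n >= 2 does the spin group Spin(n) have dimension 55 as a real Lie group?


dim Spin(n) = dim so(n) = n(n-1)/2.
Solve n(n-1)/2 = 55, i.e. n^2 - n - 110 = 0.
Discriminant = 1 + 8*55 = 441
n = (1 + sqrt(441))/2 = (1 + 21)/2 = 11


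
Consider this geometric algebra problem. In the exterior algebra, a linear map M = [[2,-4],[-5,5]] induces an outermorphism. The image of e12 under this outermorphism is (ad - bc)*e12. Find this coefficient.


The outermorphism of a linear map f sends e1^e2 to f(e1)^f(e2).
f(e1) = 2*e1 - 5*e2
f(e2) = -4*e1 + 5*e2
f(e1) ^ f(e2) = (2*e1 - 5*e2) ^ (-4*e1 + 5*e2)
= 2*5*e12 + (-5)*(-4)*e21
= (10 - 20)*e12
= -10*e12
Coefficient = -10


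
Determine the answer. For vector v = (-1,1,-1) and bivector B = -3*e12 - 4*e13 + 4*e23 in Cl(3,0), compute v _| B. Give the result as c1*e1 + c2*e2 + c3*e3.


Left contraction v _| B = <vB>_1 (grade-1 part of the geometric product vB).
Using e1_|e12 = e2, e2_|e12 = -e1, e1_|e13 = e3, e3_|e13 = -e1, e2_|e23 = e3, e3_|e23 = -e2:
e1 coeff: -v2*b12 - v3*b13 = -(1)*(-3) - (-1)*(-4) = -1
e2 coeff: v1*b12 - v3*b23 = (-1)*(-3) - (-1)*(4) = 7
e3 coeff: v1*b13 + v2*b23 = (-1)*(-4) + (1)*(4) = 8
v _| B = -1*e1 + 7*e2 + 8*e3


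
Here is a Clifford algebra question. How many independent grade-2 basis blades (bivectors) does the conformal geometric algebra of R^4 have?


The conformal model of R^4 uses Cl(5,1) with m = 4 + 2 = 6 generators.
Number of grade-2 blades = C(m, 2) = C(6, 2)
= 6*5/2 = 15


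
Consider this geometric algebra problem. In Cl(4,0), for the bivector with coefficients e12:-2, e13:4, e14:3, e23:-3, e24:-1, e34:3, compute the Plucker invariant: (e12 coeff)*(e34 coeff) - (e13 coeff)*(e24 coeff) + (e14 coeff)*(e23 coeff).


Plucker relation: af - be + cd
a*f = (-2)*3 = -6
b*e = 4*(-1) = -4
c*d = 3*(-3) = -9
af - be + cd = -6 - (-4) + (-9)
= -11


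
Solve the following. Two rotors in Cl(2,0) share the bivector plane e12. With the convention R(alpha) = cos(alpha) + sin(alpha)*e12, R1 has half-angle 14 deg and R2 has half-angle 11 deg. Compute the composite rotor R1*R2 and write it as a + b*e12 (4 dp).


Same-plane rotors commute and their half-angles add:
R1*R2 = cos(a1 + a2) + sin(a1 + a2)*e12.
a1 + a2 = 14 + 11 = 25 deg
cos(25 deg) = 0.9063
sin(25 deg) = 0.4226
R1*R2 = 0.9063 + 0.4226*e12


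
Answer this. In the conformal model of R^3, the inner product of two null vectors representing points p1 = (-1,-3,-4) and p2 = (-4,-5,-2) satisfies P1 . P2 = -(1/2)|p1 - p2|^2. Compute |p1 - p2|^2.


p1 - p2 = (3, 2, -2)
|p1 - p2|^2 = 3^2 + 2^2 + (-2)^2
= 9 + 4 + 4
= 17


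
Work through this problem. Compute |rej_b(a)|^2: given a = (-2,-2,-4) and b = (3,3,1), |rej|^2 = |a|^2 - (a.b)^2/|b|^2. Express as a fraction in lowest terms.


|a|^2 = (-2)^2 + (-2)^2 + (-4)^2 = 24
|b|^2 = 3^2 + 3^2 + 1^2 = 19
a . b = (-2)*3 + (-2)*3 + (-4)*1 = -16
(a.b)^2 = (-16)^2 = 256
|rej|^2 = 24 - 256/19
= (456 - 256)/19
= 200/19
In lowest terms: 200/19


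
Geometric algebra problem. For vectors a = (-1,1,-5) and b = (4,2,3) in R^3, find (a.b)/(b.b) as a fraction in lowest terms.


Projection coefficient = (a . b) / (b . b)
a . b = (-1)*4 + 1*2 + (-5)*3
= -4 + 2 + (-15) = -17
b . b = 4^2 + 2^2 + 3^2
= 16 + 4 + 9 = 29
Coefficient = -17/29
In lowest terms: -17/29


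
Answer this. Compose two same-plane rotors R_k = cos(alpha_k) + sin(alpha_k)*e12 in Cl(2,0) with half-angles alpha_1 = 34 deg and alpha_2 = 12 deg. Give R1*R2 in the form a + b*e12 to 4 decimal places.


Same-plane rotors commute and their half-angles add:
R1*R2 = cos(a1 + a2) + sin(a1 + a2)*e12.
a1 + a2 = 34 + 12 = 46 deg
cos(46 deg) = 0.6947
sin(46 deg) = 0.7193
R1*R2 = 0.6947 + 0.7193*e12


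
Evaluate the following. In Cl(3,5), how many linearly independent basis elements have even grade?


Even subalgebra dimension = 2^(n-1)
n = 3 + 5 = 8
2^(8 - 1) = 2^7 = 128
Verification: sum of C(8,k) for even k = 1 + 28 + 70 + 28 + 1 = 128
Result = 128


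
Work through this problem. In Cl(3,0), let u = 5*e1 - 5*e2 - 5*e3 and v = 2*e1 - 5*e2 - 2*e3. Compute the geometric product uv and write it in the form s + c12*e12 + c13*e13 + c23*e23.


In Cl(3,0): e_i^2 = 1, e_ie_j = -e_je_i for i != j.
Scalar part = u . v = 5*2 + (-5)*(-5) + (-5)*(-2)
= 10 + 25 + 10 = 45
e12 coeff = 5*(-5) - (-5)*2 = -25 - (-10) = -15
e13 coeff = 5*(-2) - (-5)*2 = -10 - (-10) = 0
e23 coeff = (-5)*(-2) - (-5)*(-5) = 10 - 25 = -15
uv = 45 - 15*e12 + 0*e13 - 15*e23


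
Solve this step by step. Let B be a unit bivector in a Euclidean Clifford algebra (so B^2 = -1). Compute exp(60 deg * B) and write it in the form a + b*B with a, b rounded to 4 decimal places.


For a unit bivector B with B^2 = -1, the exponential series gives
e^(theta*B) = cos(theta) + sin(theta)*B (the GA analogue of Euler's formula).
theta = 60 degrees = 1.047198 rad
cos(60 deg) = 0.5000
sin(60 deg) = 0.8660
exp(theta*B) = 0.5000 + 0.8660*B


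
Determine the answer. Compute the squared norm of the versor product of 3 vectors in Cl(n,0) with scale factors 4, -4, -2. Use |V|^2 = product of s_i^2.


Each vector v_i has |v_i|^2 = s_i^2
Squared scales: 4^2 = 16, (-4)^2 = 16, (-2)^2 = 4
|V|^2 = 16 * 16 * 4
= 1024


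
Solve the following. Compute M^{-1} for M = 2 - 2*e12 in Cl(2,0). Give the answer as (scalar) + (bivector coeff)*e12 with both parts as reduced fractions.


M = 2 - 2*e12, where e12^2 = -1.
Since M commutes with its reverse ~M = a - b*e12, M * ~M = a^2 - b^2*e12^2 = a^2 + b^2.
So M^{-1} = ~M / (a^2 + b^2) = (a - b*e12)/(a^2 + b^2).
a^2 + b^2 = 4 + 4 = 8
Scalar part = 2/8 = 1/4
Bivector coeff = 2/8 = 1/4
M^{-1} = 1/4 + 1/4*e12


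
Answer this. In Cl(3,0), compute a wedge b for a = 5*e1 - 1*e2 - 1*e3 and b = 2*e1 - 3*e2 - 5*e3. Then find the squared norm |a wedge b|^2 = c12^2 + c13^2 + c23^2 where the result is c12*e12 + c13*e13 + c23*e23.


a wedge b = (a1*b2 - a2*b1)*e12 + (a1*b3 - a3*b1)*e13 + (a2*b3 - a3*b2)*e23
e12 coeff: 5*(-3) - (-1)*2 = -15 - (-2) = -13
e13 coeff: 5*(-5) - (-1)*2 = -25 - (-2) = -23
e23 coeff: (-1)*(-5) - (-1)*(-3) = 5 - 3 = 2
|a wedge b|^2 = (-13)^2 + (-23)^2 + 2^2
= 169 + 529 + 4
= 702


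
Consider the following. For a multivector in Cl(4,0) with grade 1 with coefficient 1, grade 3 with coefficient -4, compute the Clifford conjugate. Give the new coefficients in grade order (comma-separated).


Clifford conjugate sign for grade k: (-1)^(k(k+1)/2)
Grade 1: (-1)^(1*2/2) = (-1)^1 = -1, coeff 1 -> -1
Grade 3: (-1)^(3*4/2) = (-1)^6 = 1, coeff -4 -> -4
Conjugated coefficients: -1, -4


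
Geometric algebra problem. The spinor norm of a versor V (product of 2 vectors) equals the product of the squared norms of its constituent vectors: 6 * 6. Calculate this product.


Spinor norm N(V) = |v1|^2 * |v2|^2 * ... * |v2|^2
= 6 * 6
Running product: 6, 36
N(V) = 36


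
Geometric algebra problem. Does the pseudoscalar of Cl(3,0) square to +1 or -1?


The pseudoscalar I = e1...e_n (product of all n generators) of Cl(p,q) satisfies I^2 = (-1)^(q + n(n-1)/2).
p = 3, q = 0, n = p + q = 3
n(n-1)/2 = 3 * 2 / 2 = 3
Exponent = q + n(n-1)/2 = 0 + 3 = 3
I^2 = (-1)^3 = -1


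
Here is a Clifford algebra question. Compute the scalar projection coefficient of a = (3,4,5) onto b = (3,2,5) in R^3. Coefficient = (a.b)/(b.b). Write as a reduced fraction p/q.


Projection coefficient = (a . b) / (b . b)
a . b = 3*3 + 4*2 + 5*5
= 9 + 8 + 25 = 42
b . b = 3^2 + 2^2 + 5^2
= 9 + 4 + 25 = 38
Coefficient = 42/38
In lowest terms: 21/19


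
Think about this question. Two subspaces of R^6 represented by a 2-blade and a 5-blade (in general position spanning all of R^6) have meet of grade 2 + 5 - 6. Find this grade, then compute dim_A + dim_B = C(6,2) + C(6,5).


Meet grade = grade(A) + grade(B) - n
= 2 + 5 - 6 = 1
C(6,2) = 15
C(6,5) = 6
dim_A + dim_B = 15 + 6 = 21


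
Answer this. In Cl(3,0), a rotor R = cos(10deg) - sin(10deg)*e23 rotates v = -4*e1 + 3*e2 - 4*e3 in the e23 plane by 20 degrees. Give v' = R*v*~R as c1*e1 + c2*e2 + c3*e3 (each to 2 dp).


Rotor R = cos(10deg) - sin(10deg)*e23
Rotation angle theta = 2 * 10 = 20 degrees in the e23 plane (e2 -> e3).
The component perpendicular to the plane (e1) is invariant: v'_1 = v1 = -4.00
cos(20deg) = 0.9397, sin(20deg) = 0.3420
v'_2 = v2*cos(theta) - v3*sin(theta) = 3*0.9397 - (-4)*0.3420 = 4.19
v'_3 = v2*sin(theta) + v3*cos(theta) = 3*0.3420 + (-4)*0.9397 = -2.73
v' = -4.00*e1 + 4.19*e2 - 2.73*e3


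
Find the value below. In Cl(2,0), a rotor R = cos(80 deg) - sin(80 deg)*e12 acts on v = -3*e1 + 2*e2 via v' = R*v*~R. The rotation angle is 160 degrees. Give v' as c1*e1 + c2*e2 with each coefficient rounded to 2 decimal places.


Rotor R = cos(80deg) - sin(80deg)*e12
Rotation angle theta = 2 * 80 = 160 degrees
v' = R*v*~R rotates v by theta.
cos(160deg) = -0.9397, sin(160deg) = 0.3420
v'_1 = -3*cos(160deg) - 2*sin(160deg)
= -3*(-0.9397) - 2*0.3420
= 2.14
v'_2 = -3*sin(160deg) + 2*cos(160deg)
= -3*0.3420 + 2*(-0.9397)
= -2.91
v' = 2.14*e1 - 2.91*e2


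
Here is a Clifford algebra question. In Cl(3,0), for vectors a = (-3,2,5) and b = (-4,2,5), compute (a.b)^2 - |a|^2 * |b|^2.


a . b = (-3)*(-4) + 2*2 + 5*5
= 12 + 4 + 25 = 41
|a|^2 = (-3)^2 + 2^2 + 5^2 = 38
|b|^2 = (-4)^2 + 2^2 + 5^2 = 45
(a.b)^2 = 41^2 = 1681
|a|^2 * |b|^2 = 38 * 45 = 1710
Result = 1681 - 1710 = -29


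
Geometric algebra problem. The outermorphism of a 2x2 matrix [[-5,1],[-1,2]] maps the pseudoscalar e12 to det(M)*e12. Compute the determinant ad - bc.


The outermorphism of a linear map f sends e1^e2 to f(e1)^f(e2).
f(e1) = -5*e1 - 1*e2
f(e2) = 1*e1 + 2*e2
f(e1) ^ f(e2) = (-5*e1 - 1*e2) ^ (1*e1 + 2*e2)
= (-5)*2*e12 + (-1)*1*e21
= (-10 - (-1))*e12
= -9*e12
Coefficient = -9


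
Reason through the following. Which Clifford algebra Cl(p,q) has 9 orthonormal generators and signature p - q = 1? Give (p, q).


We need p + q = 9 and p - q = 1.
Adding: 2p = 9 + 1 = 10, so p = 5.
Then q = 9 - 5 = 4.
(p, q) = (5, 4)


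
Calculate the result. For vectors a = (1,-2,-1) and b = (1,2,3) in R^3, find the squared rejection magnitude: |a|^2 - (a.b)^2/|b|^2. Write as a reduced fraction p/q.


|a|^2 = 1^2 + (-2)^2 + (-1)^2 = 6
|b|^2 = 1^2 + 2^2 + 3^2 = 14
a . b = 1*1 + (-2)*2 + (-1)*3 = -6
(a.b)^2 = (-6)^2 = 36
|rej|^2 = 6 - 36/14
= (84 - 36)/14
= 48/14
In lowest terms: 24/7


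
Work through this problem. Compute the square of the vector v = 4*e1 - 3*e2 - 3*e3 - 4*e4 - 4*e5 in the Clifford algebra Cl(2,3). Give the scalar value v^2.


v^2 = sum of c_i^2 * e_i^2
Positive signature terms (e_i^2 = +1): 4^2 + (-3)^2 = 25
Negative signature terms (e_j^2 = -1): (-3)^2 + (-4)^2 + (-4)^2 = 41
v^2 = 25 - 41 = -16


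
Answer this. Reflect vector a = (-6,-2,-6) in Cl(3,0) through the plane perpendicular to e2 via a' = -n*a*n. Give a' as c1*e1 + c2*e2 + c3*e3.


Reflection formula: a' = -n*a*n, with n = e2 (unit vector, n^2 = 1).
For reflection through hyperplane perp to e2:
The component along e2 flips sign, others stay.
a = (-6, -2, -6)
a' = (-6, 2, -6)
a' = -6*e1 + 2*e2 - 6*e3


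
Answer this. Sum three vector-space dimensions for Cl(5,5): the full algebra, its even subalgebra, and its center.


n = 5 + 5 = 10
Total dim = 2^10 = 1024
Even subalgebra dim = 2^9 = 512
n is even, so center dim = 1
Sum = 1024 + 512 + 1 = 1537


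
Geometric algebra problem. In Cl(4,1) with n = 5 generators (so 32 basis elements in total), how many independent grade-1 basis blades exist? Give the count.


Number of grade-k basis blades in Cl(p,q) with n = p + q is C(n, k).
n = 4 + 1 = 5
C(5, 1) = 5! / (1! * 4!)
= 120 / (1 * 24)
= 5


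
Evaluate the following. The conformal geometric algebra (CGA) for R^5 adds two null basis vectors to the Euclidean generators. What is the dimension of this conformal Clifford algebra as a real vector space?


The conformal model of R^5 uses Cl(6,1): the 5 Euclidean generators plus two extra orthogonal generators e+ (e+^2 = +1) and e- (e-^2 = -1), from which the null vectors e0, einf are built.
Number of generators m = 5 + 2 = 7.
dim Cl(p,q) = 2^m = 2^7 = 128


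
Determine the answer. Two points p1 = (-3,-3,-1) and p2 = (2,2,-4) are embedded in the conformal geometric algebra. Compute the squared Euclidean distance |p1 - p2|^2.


p1 - p2 = (-5, -5, 3)
|p1 - p2|^2 = (-5)^2 + (-5)^2 + 3^2
= 25 + 25 + 9
= 59


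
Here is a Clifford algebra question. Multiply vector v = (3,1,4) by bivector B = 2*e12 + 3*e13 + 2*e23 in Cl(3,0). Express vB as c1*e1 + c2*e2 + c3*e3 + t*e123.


vB has grade-1 (vector) and grade-3 (trivector) parts: vB = (v _| B) + (v ^ B).
Vector part <vB>_1:
  e1: -v2*b12 - v3*b13 = -(1)*(2) - (4)*(3) = -14
  e2: v1*b12 - v3*b23 = (3)*(2) - (4)*(2) = -2
  e3: v1*b13 + v2*b23 = (3)*(3) + (1)*(2) = 11
Trivector part <vB>_3:
  e123: v1*b23 - v2*b13 + v3*b12 = (3)*(2) - (1)*(3) + (4)*(2) = 11
vB = -14*e1 - 2*e2 + 11*e3 + 11*e123


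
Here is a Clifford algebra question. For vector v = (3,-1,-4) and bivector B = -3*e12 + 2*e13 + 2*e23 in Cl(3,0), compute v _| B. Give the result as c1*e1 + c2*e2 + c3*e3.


Left contraction v _| B = <vB>_1 (grade-1 part of the geometric product vB).
Using e1_|e12 = e2, e2_|e12 = -e1, e1_|e13 = e3, e3_|e13 = -e1, e2_|e23 = e3, e3_|e23 = -e2:
e1 coeff: -v2*b12 - v3*b13 = -(-1)*(-3) - (-4)*(2) = 5
e2 coeff: v1*b12 - v3*b23 = (3)*(-3) - (-4)*(2) = -1
e3 coeff: v1*b13 + v2*b23 = (3)*(2) + (-1)*(2) = 4
v _| B = 5*e1 - 1*e2 + 4*e3


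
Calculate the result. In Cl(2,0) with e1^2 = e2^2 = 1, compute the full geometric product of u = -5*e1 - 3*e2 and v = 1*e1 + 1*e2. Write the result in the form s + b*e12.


Expand: (-5*e1 - 3*e2)(1*e1 + 1*e2)
= (-5)*1*e1e1 + (-5)*1*e1e2 + (-3)*1*e2e1 + (-3)*1*e2e2
Using e1^2 = e2^2 = 1, e2e1 = -e1e2:
Scalar part s = (-5)*1 + (-3)*1 = -5 + (-3) = -8
Bivector part b = (-5)*1 - (-3)*1 = -5 - (-3) = -2
uv = -8 - 2*e12


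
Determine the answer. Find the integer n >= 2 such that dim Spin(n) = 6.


dim Spin(n) = dim so(n) = n(n-1)/2.
Solve n(n-1)/2 = 6, i.e. n^2 - n - 12 = 0.
Discriminant = 1 + 8*6 = 49
n = (1 + sqrt(49))/2 = (1 + 7)/2 = 4


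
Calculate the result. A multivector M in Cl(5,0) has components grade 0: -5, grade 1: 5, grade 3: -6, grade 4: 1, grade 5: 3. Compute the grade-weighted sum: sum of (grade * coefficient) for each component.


Grade-weighted sum = sum of grade_k * coefficient_k
0*(-5) = 0
1*5 = 5
3*(-6) = -18
4*1 = 4
5*3 = 15
Total = 0 + 5 + (-18) + 4 + 15 = 6


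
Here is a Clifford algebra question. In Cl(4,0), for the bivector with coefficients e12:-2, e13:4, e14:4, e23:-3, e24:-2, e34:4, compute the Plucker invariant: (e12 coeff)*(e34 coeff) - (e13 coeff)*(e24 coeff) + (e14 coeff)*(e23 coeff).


Plucker relation: af - be + cd
a*f = (-2)*4 = -8
b*e = 4*(-2) = -8
c*d = 4*(-3) = -12
af - be + cd = -8 - (-8) + (-12)
= -12


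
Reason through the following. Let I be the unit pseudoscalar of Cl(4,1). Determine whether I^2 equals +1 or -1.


The pseudoscalar I = e1...e_n (product of all n generators) of Cl(p,q) satisfies I^2 = (-1)^(q + n(n-1)/2).
p = 4, q = 1, n = p + q = 5
n(n-1)/2 = 5 * 4 / 2 = 10
Exponent = q + n(n-1)/2 = 1 + 10 = 11
I^2 = (-1)^11 = -1


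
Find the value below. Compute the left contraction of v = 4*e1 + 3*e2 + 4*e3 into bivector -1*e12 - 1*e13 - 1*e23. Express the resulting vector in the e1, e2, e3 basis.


Left contraction v _| B = <vB>_1 (grade-1 part of the geometric product vB).
Using e1_|e12 = e2, e2_|e12 = -e1, e1_|e13 = e3, e3_|e13 = -e1, e2_|e23 = e3, e3_|e23 = -e2:
e1 coeff: -v2*b12 - v3*b13 = -(3)*(-1) - (4)*(-1) = 7
e2 coeff: v1*b12 - v3*b23 = (4)*(-1) - (4)*(-1) = 0
e3 coeff: v1*b13 + v2*b23 = (4)*(-1) + (3)*(-1) = -7
v _| B = 7*e1 + 0*e2 - 7*e3


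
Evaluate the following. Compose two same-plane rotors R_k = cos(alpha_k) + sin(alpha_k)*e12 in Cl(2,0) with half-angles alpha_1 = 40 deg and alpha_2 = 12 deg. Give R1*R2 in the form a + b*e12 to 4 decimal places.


Same-plane rotors commute and their half-angles add:
R1*R2 = cos(a1 + a2) + sin(a1 + a2)*e12.
a1 + a2 = 40 + 12 = 52 deg
cos(52 deg) = 0.6157
sin(52 deg) = 0.7880
R1*R2 = 0.6157 + 0.7880*e12


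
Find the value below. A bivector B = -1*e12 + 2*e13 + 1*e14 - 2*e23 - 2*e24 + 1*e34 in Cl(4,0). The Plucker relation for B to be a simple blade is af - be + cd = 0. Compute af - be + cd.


Plucker relation: af - be + cd
a*f = (-1)*1 = -1
b*e = 2*(-2) = -4
c*d = 1*(-2) = -2
af - be + cd = -1 - (-4) + (-2)
= 1


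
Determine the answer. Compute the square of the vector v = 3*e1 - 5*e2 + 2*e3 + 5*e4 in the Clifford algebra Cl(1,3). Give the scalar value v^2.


v^2 = sum of c_i^2 * e_i^2
Positive signature terms (e_i^2 = +1): 3^2 = 9
Negative signature terms (e_j^2 = -1): (-5)^2 + 2^2 + 5^2 = 54
v^2 = 9 - 54 = -45


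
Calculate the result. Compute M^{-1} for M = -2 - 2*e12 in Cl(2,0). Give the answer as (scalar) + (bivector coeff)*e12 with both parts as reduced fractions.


M = -2 - 2*e12, where e12^2 = -1.
Since M commutes with its reverse ~M = a - b*e12, M * ~M = a^2 - b^2*e12^2 = a^2 + b^2.
So M^{-1} = ~M / (a^2 + b^2) = (a - b*e12)/(a^2 + b^2).
a^2 + b^2 = 4 + 4 = 8
Scalar part = -2/8 = -1/4
Bivector coeff = 2/8 = 1/4
M^{-1} = -1/4 + 1/4*e12


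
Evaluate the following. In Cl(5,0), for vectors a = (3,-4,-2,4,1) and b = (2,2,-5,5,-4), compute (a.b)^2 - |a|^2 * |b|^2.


a . b = 3*2 + (-4)*2 + (-2)*(-5) + 4*5 + 1*(-4)
= 6 + (-8) + 10 + 20 + (-4) = 24
|a|^2 = 3^2 + (-4)^2 + (-2)^2 + 4^2 + 1^2 = 46
|b|^2 = 2^2 + 2^2 + (-5)^2 + 5^2 + (-4)^2 = 74
(a.b)^2 = 24^2 = 576
|a|^2 * |b|^2 = 46 * 74 = 3404
Result = 576 - 3404 = -2828


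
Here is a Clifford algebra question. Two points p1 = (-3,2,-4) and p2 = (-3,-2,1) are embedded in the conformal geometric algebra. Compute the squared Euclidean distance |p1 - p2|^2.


p1 - p2 = (0, 4, -5)
|p1 - p2|^2 = 0^2 + 4^2 + (-5)^2
= 0 + 16 + 25
= 41


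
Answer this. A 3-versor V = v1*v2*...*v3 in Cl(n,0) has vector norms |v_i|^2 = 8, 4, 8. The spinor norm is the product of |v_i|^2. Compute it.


Spinor norm N(V) = |v1|^2 * |v2|^2 * ... * |v3|^2
= 8 * 4 * 8
Running product: 8, 32, 256
N(V) = 256


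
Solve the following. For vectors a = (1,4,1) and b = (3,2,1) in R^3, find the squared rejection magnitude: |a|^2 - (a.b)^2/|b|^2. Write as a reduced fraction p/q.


|a|^2 = 1^2 + 4^2 + 1^2 = 18
|b|^2 = 3^2 + 2^2 + 1^2 = 14
a . b = 1*3 + 4*2 + 1*1 = 12
(a.b)^2 = 12^2 = 144
|rej|^2 = 18 - 144/14
= (252 - 144)/14
= 108/14
In lowest terms: 54/7


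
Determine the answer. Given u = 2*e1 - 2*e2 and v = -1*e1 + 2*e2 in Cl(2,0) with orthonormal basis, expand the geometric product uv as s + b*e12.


Expand: (2*e1 - 2*e2)(-1*e1 + 2*e2)
= 2*(-1)*e1e1 + 2*2*e1e2 + (-2)*(-1)*e2e1 + (-2)*2*e2e2
Using e1^2 = e2^2 = 1, e2e1 = -e1e2:
Scalar part s = 2*(-1) + (-2)*2 = -2 + (-4) = -6
Bivector part b = 2*2 - (-2)*(-1) = 4 - 2 = 2
uv = -6 + 2*e12


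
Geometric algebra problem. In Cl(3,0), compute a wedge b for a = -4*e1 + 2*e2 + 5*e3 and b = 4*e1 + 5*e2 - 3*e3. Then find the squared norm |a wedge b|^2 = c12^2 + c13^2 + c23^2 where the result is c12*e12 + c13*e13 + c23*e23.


a wedge b = (a1*b2 - a2*b1)*e12 + (a1*b3 - a3*b1)*e13 + (a2*b3 - a3*b2)*e23
e12 coeff: (-4)*5 - 2*4 = -20 - 8 = -28
e13 coeff: (-4)*(-3) - 5*4 = 12 - 20 = -8
e23 coeff: 2*(-3) - 5*5 = -6 - 25 = -31
|a wedge b|^2 = (-28)^2 + (-8)^2 + (-31)^2
= 784 + 64 + 961
= 1809


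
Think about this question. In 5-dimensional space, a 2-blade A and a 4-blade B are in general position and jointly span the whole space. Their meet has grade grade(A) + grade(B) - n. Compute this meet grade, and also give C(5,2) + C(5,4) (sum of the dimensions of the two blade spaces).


Meet grade = grade(A) + grade(B) - n
= 2 + 4 - 5 = 1
C(5,2) = 10
C(5,4) = 5
dim_A + dim_B = 10 + 5 = 15


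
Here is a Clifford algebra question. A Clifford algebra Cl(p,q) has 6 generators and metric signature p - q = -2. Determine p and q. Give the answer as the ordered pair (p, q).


We need p + q = 6 and p - q = -2.
Adding: 2p = 6 + (-2) = 4, so p = 2.
Then q = 6 - 2 = 4.
(p, q) = (2, 4)


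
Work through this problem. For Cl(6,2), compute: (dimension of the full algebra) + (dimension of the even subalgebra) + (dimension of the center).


n = 6 + 2 = 8
Total dim = 2^8 = 256
Even subalgebra dim = 2^7 = 128
n is even, so center dim = 1
Sum = 256 + 128 + 1 = 385


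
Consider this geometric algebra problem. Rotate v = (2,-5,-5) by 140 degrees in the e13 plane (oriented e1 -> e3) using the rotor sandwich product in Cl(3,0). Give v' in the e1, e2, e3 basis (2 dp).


Rotor R = cos(70deg) - sin(70deg)*e13
Rotation angle theta = 2 * 70 = 140 degrees in the e13 plane (e1 -> e3).
The component perpendicular to the plane (e2) is invariant: v'_2 = v2 = -5.00
cos(140deg) = -0.7660, sin(140deg) = 0.6428
v'_1 = v1*cos(theta) - v3*sin(theta) = 2*(-0.7660) - (-5)*0.6428 = 1.68
v'_3 = v1*sin(theta) + v3*cos(theta) = 2*0.6428 + (-5)*(-0.7660) = 5.12
v' = 1.68*e1 - 5.00*e2 + 5.12*e3


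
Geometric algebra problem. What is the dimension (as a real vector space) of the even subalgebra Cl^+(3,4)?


Even subalgebra dimension = 2^(n-1)
n = 3 + 4 = 7
2^(7 - 1) = 2^6 = 64
Verification: sum of C(7,k) for even k = 1 + 21 + 35 + 7 = 64
Result = 64


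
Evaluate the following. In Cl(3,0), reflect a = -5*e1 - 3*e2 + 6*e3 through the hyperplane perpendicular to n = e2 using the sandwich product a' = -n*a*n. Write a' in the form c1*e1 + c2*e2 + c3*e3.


Reflection formula: a' = -n*a*n, with n = e2 (unit vector, n^2 = 1).
For reflection through hyperplane perp to e2:
The component along e2 flips sign, others stay.
a = (-5, -3, 6)
a' = (-5, 3, 6)
a' = -5*e1 + 3*e2 + 6*e3


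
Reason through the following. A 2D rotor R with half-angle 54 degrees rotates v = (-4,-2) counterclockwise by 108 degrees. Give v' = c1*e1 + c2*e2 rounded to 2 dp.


Rotor R = cos(54deg) - sin(54deg)*e12
Rotation angle theta = 2 * 54 = 108 degrees
v' = R*v*~R rotates v by theta.
cos(108deg) = -0.3090, sin(108deg) = 0.9511
v'_1 = -4*cos(108deg) - (-2)*sin(108deg)
= -4*(-0.3090) - (-2)*0.9511
= 3.14
v'_2 = -4*sin(108deg) + (-2)*cos(108deg)
= -4*0.9511 + (-2)*(-0.3090)
= -3.19
v' = 3.14*e1 - 3.19*e2
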